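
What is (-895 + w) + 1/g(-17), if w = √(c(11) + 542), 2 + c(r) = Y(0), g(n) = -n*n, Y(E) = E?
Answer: -258656/289 + 6*√15 ≈ -871.77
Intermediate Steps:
g(n) = -n²
c(r) = -2 (c(r) = -2 + 0 = -2)
w = 6*√15 (w = √(-2 + 542) = √540 = 6*√15 ≈ 23.238)
(-895 + w) + 1/g(-17) = (-895 + 6*√15) + 1/(-1*(-17)²) = (-895 + 6*√15) + 1/(-1*289) = (-895 + 6*√15) + 1/(-289) = (-895 + 6*√15) - 1/289 = -258656/289 + 6*√15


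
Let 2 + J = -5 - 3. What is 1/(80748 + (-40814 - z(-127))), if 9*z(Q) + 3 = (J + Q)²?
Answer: 9/340640 ≈ 2.6421e-5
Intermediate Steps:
J = -10 (J = -2 + (-5 - 3) = -2 - 8 = -10)
z(Q) = -⅓ + (-10 + Q)²/9
1/(80748 + (-40814 - z(-127))) = 1/(80748 + (-40814 - (-⅓ + (-10 - 127)²/9))) = 1/(80748 + (-40814 - (-⅓ + (⅑)*(-137)²))) = 1/(80748 + (-40814 - (-⅓ + (⅑)*18769))) = 1/(80748 + (-40814 - (-⅓ + 18769/9))) = 1/(80748 + (-40814 - 1*18766/9)) = 1/(80748 + (-40814 - 18766/9)) = 1/(80748 - 386092/9) = 1/(340640/9) = 9/340640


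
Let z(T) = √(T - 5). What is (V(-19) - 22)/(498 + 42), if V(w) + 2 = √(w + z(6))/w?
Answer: -2/45 - I*√2/3420 ≈ -0.044444 - 0.00041351*I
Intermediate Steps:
z(T) = √(-5 + T)
V(w) = -2 + √(1 + w)/w (V(w) = -2 + √(w + √(-5 + 6))/w = -2 + √(w + √1)/w = -2 + √(w + 1)/w = -2 + √(1 + w)/w)
(V(-19) - 22)/(498 + 42) = ((-2 + √(1 - 19)/(-19)) - 22)/(498 + 42) = ((-2 - 3*I*√2/19) - 22)/540 = ((-2 - 3*I*√2/19) - 22)*(1/540) = (-24 - 3*I*√2/19)*(1/540) = -2/45 - I*√2/3420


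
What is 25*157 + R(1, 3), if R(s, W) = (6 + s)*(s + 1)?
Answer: 3939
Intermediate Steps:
R(s, W) = (1 + s)*(6 + s) (R(s, W) = (6 + s)*(1 + s) = (1 + s)*(6 + s))
25*157 + R(1, 3) = 25*157 + (6 + 1² + 7*1) = 3925 + (6 + 1 + 7) = 3925 + 14 = 3939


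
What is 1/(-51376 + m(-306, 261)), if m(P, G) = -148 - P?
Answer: -1/51218 ≈ -1.9524e-5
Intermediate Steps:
1/(-51376 + m(-306, 261)) = 1/(-51376 + (-148 - 1*(-306))) = 1/(-51376 + (-148 + 306)) = 1/(-51376 + 158) = 1/(-51218) = -1/51218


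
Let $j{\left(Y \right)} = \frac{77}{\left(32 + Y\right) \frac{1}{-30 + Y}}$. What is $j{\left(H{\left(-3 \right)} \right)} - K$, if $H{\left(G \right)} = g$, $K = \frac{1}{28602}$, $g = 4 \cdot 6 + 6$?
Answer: $- \frac{1}{28602} \approx -3.4963 \cdot 10^{-5}$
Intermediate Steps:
$g = 30$ ($g = 24 + 6 = 30$)
$K = \frac{1}{28602} \approx 3.4963 \cdot 10^{-5}$
$H{\left(G \right)} = 30$
$j{\left(Y \right)} = \frac{77 \left(-30 + Y\right)}{32 + Y}$ ($j{\left(Y \right)} = \frac{77}{\frac{1}{-30 + Y} \left(32 + Y\right)} = 77 \frac{-30 + Y}{32 + Y} = \frac{77 \left(-30 + Y\right)}{32 + Y}$)
$j{\left(H{\left(-3 \right)} \right)} - K = \frac{77 \left(-30 + 30\right)}{32 + 30} - \frac{1}{28602} = 77 \cdot \frac{1}{62} \cdot 0 - \frac{1}{28602} = 0 - \frac{1}{28602} = - \frac{1}{28602}$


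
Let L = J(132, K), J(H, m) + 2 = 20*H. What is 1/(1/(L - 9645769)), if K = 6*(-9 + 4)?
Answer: -9643131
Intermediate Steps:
K = -30 (K = 6*(-5) = -30)
J(H, m) = -2 + 20*H
L = 2638 (L = -2 + 20*132 = -2 + 2640 = 2638)
1/(1/(L - 9645769)) = 1/(1/(2638 - 9645769)) = 1/(1/(-9643131)) = 1/(-1/9643131) = -9643131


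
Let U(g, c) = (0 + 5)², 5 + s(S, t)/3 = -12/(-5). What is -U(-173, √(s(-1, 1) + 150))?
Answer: -25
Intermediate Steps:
s(S, t) = -39/5 (s(S, t) = -15 + 3*(-12/(-5)) = -15 + 3*(-12*(-⅕)) = -15 + 3*(12/5) = -15 + 36/5 = -39/5)
U(g, c) = 25 (U(g, c) = 5² = 25)
-U(-173, √(s(-1, 1) + 150)) = -1*25 = -25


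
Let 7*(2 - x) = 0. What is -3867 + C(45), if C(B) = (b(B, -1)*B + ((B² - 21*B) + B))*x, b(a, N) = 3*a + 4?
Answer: 10893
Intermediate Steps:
b(a, N) = 4 + 3*a
x = 2 (x = 2 - ⅐*0 = 2 + 0 = 2)
C(B) = -40*B + 2*B² + 2*B*(4 + 3*B) (C(B) = ((4 + 3*B)*B + ((B² - 21*B) + B))*2 = (B*(4 + 3*B) + (B² - 20*B))*2 = (B² - 20*B + B*(4 + 3*B))*2 = -40*B + 2*B² + 2*B*(4 + 3*B))
-3867 + C(45) = -3867 + 8*45*(-4 + 45) = -3867 + 8*45*41 = -3867 + 14760 = 10893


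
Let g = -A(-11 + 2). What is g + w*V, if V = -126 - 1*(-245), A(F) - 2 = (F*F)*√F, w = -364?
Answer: -43318 - 243*I ≈ -43318.0 - 243.0*I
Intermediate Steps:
A(F) = 2 + F^(5/2) (A(F) = 2 + (F*F)*√F = 2 + F²*√F = 2 + F^(5/2))
V = 119 (V = -126 + 245 = 119)
g = -2 - 243*I (g = -(2 + (-11 + 2)^(5/2)) = -(2 + (-9)^(5/2)) = -(2 + 243*I) = -2 - 243*I ≈ -2.0 - 243.0*I)
g + w*V = (-2 - 243*I) - 364*119 = (-2 - 243*I) - 43316 = -43318 - 243*I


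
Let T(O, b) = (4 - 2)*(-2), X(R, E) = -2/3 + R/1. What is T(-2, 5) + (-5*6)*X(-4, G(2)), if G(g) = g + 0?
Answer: 136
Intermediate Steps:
G(g) = g
X(R, E) = -2/3 + R (X(R, E) = -2*1/3 + R*1 = -2/3 + R)
T(O, b) = -4 (T(O, b) = 2*(-2) = -4)
T(-2, 5) + (-5*6)*X(-4, G(2)) = -4 + (-5*6)*(-2/3 - 4) = -4 - 30*(-14/3) = -4 + 140 = 136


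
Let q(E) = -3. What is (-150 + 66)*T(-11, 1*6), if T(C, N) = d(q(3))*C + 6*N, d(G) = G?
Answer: -5796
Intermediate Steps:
T(C, N) = -3*C + 6*N
(-150 + 66)*T(-11, 1*6) = (-150 + 66)*(-3*(-11) + 6*(1*6)) = -84*(33 + 6*6) = -84*(33 + 36) = -84*69 = -5796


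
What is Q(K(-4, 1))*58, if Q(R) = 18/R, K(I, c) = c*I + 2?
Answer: -522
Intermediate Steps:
K(I, c) = 2 + I*c (K(I, c) = I*c + 2 = 2 + I*c)
Q(K(-4, 1))*58 = (18/(2 - 4*1))*58 = (18/(2 - 4))*58 = (18/(-2))*58 = (18*(-½))*58 = -9*58 = -522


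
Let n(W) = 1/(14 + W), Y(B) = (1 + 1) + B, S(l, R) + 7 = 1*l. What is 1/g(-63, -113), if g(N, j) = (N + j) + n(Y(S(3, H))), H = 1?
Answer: -12/2111 ≈ -0.0056845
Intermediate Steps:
S(l, R) = -7 + l (S(l, R) = -7 + 1*l = -7 + l)
Y(B) = 2 + B
g(N, j) = 1/12 + N + j (g(N, j) = (N + j) + 1/(14 + (2 + (-7 + 3))) = (N + j) + 1/(14 + (2 - 4)) = (N + j) + 1/(14 - 2) = (N + j) + 1/12 = 1/12 + N + j)
1/g(-63, -113) = 1/(1/12 - 63 - 113) = 1/(-2111/12) = -12/2111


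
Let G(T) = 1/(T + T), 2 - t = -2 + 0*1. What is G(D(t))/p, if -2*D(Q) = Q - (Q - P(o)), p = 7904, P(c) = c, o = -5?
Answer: 1/39520 ≈ 2.5304e-5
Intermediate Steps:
t = 4 (t = 2 - (-2 + 0*1) = 2 - (-2 + 0) = 2 - 1*(-2) = 2 + 2 = 4)
D(Q) = 5/2 (D(Q) = -(Q - (Q - 1*(-5)))/2 = -(Q - (Q + 5))/2 = -(Q - (5 + Q))/2 = -(Q + (-5 - Q))/2 = -½*(-5) = 5/2)
G(T) = 1/(2*T)
G(D(t))/p = (1/(2*(5/2)))/7904 = ((½)*(⅖))*(1/7904) = (⅕)*(1/7904) = 1/39520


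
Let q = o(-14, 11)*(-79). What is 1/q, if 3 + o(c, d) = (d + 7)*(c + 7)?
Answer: 1/10191 ≈ 9.8126e-5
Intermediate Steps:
o(c, d) = -3 + (7 + c)*(7 + d) (o(c, d) = -3 + (d + 7)*(c + 7) = -3 + (7 + d)*(7 + c) = -3 + (7 + c)*(7 + d))
q = 10191 (q = (46 + 7*(-14) + 7*11 - 14*11)*(-79) = (46 - 98 + 77 - 154)*(-79) = -129*(-79) = 10191)
1/q = 1/10191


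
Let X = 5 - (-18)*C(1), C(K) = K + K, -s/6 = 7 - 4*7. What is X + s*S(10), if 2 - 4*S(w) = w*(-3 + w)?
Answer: -2101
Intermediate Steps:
s = 126 (s = -6*(7 - 4*7) = -6*(7 - 28) = -6*(-21) = 126)
C(K) = 2*K
S(w) = 1/2 - w*(-3 + w)/4
X = 41 (X = 5 - (-18)*2*1 = 5 - (-18)*2 = 5 - 6*(-6) = 5 + 36 = 41)
X + s*S(10) = 41 + 126*(1/2 - 1/4*10**2 + (3/4)*10) = 41 + 126*(1/2 - 1/4*100 + 15/2) = 41 + 126*(1/2 - 25 + 15/2) = 41 + 126*(-17) = 41 - 2142 = -2101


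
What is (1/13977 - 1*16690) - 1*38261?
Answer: -768050126/13977 ≈ -54951.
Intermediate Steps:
(1/13977 - 1*16690) - 1*38261 = (1/13977 - 16690) - 38261 = -233276129/13977 - 38261 = -768050126/13977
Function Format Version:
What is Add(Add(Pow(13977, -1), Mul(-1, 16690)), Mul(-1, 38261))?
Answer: Rational(-768050126, 13977) ≈ -54951.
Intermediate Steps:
Add(Add(Pow(13977, -1), Mul(-1, 16690)), Mul(-1, 38261)) = Add(Add(Rational(1, 13977), -16690), -38261) = Add(Rational(-233276129, 13977), -38261) = Rational(-768050126, 13977)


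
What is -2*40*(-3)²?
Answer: -720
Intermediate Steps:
-2*40*(-3)² = -80*9 = -720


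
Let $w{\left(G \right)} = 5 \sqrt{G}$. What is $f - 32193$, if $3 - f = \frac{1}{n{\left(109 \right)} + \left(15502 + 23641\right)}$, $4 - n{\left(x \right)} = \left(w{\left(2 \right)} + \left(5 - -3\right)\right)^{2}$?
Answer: $- \frac{49043470121943}{1523562289} - \frac{80 \sqrt{2}}{1523562289} \approx -32190.0$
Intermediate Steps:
$n{\left(x \right)} = 4 - \left(8 + 5 \sqrt{2}\right)^{2}$ ($n{\left(x \right)} = 4 - \left(5 \sqrt{2} + \left(5 - -3\right)\right)^{2} = 4 - \left(5 \sqrt{2} + \left(5 + 3\right)\right)^{2} = 4 - \left(5 \sqrt{2} + 8\right)^{2} = 4 - \left(8 + 5 \sqrt{2}\right)^{2}$)
$f = 3 - \frac{1}{39033 - 80 \sqrt{2}}$ ($f = 3 - \frac{1}{\left(-110 - 80 \sqrt{2}\right) + \left(15502 + 23641\right)} = 3 - \frac{1}{\left(-110 - 80 \sqrt{2}\right) + 39143} = 3 - \frac{1}{39033 - 80 \sqrt{2}} \approx 3.0$)
$f - 32193 = \left(\frac{4570647834}{1523562289} - \frac{80 \sqrt{2}}{1523562289}\right) - 32193 = - \frac{49043470121943}{1523562289} - \frac{80 \sqrt{2}}{1523562289}$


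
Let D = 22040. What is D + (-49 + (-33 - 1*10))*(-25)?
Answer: 24340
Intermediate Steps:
D + (-49 + (-33 - 1*10))*(-25) = 22040 + (-49 + (-33 - 1*10))*(-25) = 22040 + (-49 + (-33 - 10))*(-25) = 22040 + (-49 - 43)*(-25) = 22040 - 92*(-25) = 22040 + 2300 = 24340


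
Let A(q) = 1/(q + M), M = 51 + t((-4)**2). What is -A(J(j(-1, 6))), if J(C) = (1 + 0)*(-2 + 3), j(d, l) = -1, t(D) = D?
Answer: -1/68 ≈ -0.014706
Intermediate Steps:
M = 67 (M = 51 + (-4)**2 = 51 + 16 = 67)
J(C) = 1 (J(C) = 1*1 = 1)
A(q) = 1/(67 + q) (A(q) = 1/(q + 67) = 1/(67 + q))
-A(J(j(-1, 6))) = -1/(67 + 1) = -1/68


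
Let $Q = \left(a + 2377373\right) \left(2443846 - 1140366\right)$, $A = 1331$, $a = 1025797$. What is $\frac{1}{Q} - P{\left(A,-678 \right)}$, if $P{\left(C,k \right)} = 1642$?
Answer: $- \frac{7283852939887199}{4435964031600} \approx -1642.0$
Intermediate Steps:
$Q = 4435964031600$ ($Q = \left(1025797 + 2377373\right) \left(2443846 - 1140366\right) = 3403170 \cdot 1303480 = 4435964031600$)
$\frac{1}{Q} - P{\left(A,-678 \right)} = \frac{1}{4435964031600} - 1642 = - \frac{7283852939887199}{4435964031600}$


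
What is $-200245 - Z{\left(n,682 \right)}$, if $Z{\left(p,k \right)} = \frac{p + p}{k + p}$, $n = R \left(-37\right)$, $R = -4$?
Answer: $- \frac{83101823}{415} \approx -2.0025 \cdot 10^{5}$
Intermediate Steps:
$n = 148$ ($n = \left(-4\right) \left(-37\right) = 148$)
$Z{\left(p,k \right)} = \frac{2 p}{k + p}$
$-200245 - Z{\left(n,682 \right)} = -200245 - 2 \cdot 148 \frac{1}{682 + 148} = -200245 - 2 \cdot 148 \cdot \frac{1}{830} = -200245 - \frac{148}{415} = - \frac{83101823}{415}$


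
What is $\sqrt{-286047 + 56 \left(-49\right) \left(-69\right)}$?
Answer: $i \sqrt{96711} \approx 310.98 i$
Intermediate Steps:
$\sqrt{-286047 + 56 \left(-49\right) \left(-69\right)} = \sqrt{-286047 - -189336} = \sqrt{-286047 + 189336} = \sqrt{-96711} = i \sqrt{96711}$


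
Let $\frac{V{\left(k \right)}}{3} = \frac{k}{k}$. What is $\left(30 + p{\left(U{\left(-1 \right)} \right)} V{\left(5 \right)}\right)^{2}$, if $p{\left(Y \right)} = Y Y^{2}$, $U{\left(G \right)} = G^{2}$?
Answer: $1089$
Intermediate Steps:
$V{\left(k \right)} = 3$ ($V{\left(k \right)} = 3 \frac{k}{k} = 3 \cdot 1 = 3$)
$p{\left(Y \right)} = Y^{3}$
$\left(30 + p{\left(U{\left(-1 \right)} \right)} V{\left(5 \right)}\right)^{2} = \left(30 + \left(\left(-1\right)^{2}\right)^{3} \cdot 3\right)^{2} = \left(30 + 1^{3} \cdot 3\right)^{2} = \left(30 + 1 \cdot 3\right)^{2} = \left(30 + 3\right)^{2} = 33^{2} = 1089$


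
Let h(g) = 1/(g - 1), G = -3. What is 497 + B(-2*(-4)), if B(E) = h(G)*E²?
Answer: 481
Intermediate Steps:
h(g) = 1/(-1 + g)
B(E) = -E²/4 (B(E) = E²/(-1 - 3) = E²/(-4) = -E²/4)
497 + B(-2*(-4)) = 497 - (-2*(-4))²/4 = 497 - ¼*8² = 497 - ¼*64 = 497 - 16 = 481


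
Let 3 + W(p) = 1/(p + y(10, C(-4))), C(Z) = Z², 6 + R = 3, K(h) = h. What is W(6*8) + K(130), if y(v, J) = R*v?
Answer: 2287/18 ≈ 127.06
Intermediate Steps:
R = -3 (R = -6 + 3 = -3)
y(v, J) = -3*v
W(p) = -3 + 1/(-30 + p) (W(p) = -3 + 1/(p - 3*10) = -3 + 1/(p - 30) = -3 + 1/(-30 + p))
W(6*8) + K(130) = (91 - 18*8)/(-30 + 6*8) + 130 = (91 - 3*48)/(-30 + 48) + 130 = (91 - 144)/18 + 130 = (1/18)*(-53) + 130 = -53/18 + 130 = 2287/18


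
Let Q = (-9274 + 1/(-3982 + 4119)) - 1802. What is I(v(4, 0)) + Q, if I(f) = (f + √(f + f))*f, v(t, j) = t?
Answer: -1515219/137 + 8*√2 ≈ -11049.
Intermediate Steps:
Q = -1517411/137 (Q = (-9274 + 1/137) - 1802 = -1270537/137 - 1802 = -1517411/137 ≈ -11076.)
I(f) = f*(f + √2*√f) (I(f) = (f + √(2*f))*f = (f + √2*√f)*f = f*(f + √2*√f))
I(v(4, 0)) + Q = (4² + √2*4^(3/2)) - 1517411/137 = (16 + √2*8) - 1517411/137 = (16 + 8*√2) - 1517411/137 = -1515219/137 + 8*√2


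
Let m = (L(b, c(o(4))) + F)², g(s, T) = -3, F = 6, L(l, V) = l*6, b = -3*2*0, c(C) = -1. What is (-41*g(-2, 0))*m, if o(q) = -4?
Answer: 4428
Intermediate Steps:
b = 0 (b = -6*0 = 0)
L(l, V) = 6*l
m = 36 (m = (6*0 + 6)² = (0 + 6)² = 6² = 36)
(-41*g(-2, 0))*m = -41*(-3)*36 = 123*36 = 4428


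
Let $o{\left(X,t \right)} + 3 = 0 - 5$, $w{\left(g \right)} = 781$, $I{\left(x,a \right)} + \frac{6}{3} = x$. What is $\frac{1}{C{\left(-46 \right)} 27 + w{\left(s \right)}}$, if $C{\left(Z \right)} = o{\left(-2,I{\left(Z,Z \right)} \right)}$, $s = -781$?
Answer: $\frac{1}{565} \approx 0.0017699$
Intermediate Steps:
$I{\left(x,a \right)} = -2 + x$
$o{\left(X,t \right)} = -8$ ($o{\left(X,t \right)} = -3 + \left(0 - 5\right) = -3 - 5 = -8$)
$C{\left(Z \right)} = -8$
$\frac{1}{C{\left(-46 \right)} 27 + w{\left(s \right)}} = \frac{1}{\left(-8\right) 27 + 781} = \frac{1}{-216 + 781} = \frac{1}{565}$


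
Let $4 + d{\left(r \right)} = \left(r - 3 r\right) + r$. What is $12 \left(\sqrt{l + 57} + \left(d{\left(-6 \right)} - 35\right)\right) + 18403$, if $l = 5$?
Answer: $18007 + 12 \sqrt{62} \approx 18102.0$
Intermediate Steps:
$d{\left(r \right)} = -4 - r$ ($d{\left(r \right)} = -4 + \left(\left(r - 3 r\right) + r\right) = -4 + \left(- 2 r + r\right) = -4 - r$)
$12 \left(\sqrt{l + 57} + \left(d{\left(-6 \right)} - 35\right)\right) + 18403 = 12 \left(\sqrt{5 + 57} - 33\right) + 18403 = 12 \left(\sqrt{62} + \left(\left(-4 + 6\right) - 35\right)\right) + 18403 = 12 \left(\sqrt{62} + \left(2 - 35\right)\right) + 18403 = 12 \left(\sqrt{62} - 33\right) + 18403 = 12 \left(-33 + \sqrt{62}\right) + 18403 = \left(-396 + 12 \sqrt{62}\right) + 18403 = 18007 + 12 \sqrt{62}$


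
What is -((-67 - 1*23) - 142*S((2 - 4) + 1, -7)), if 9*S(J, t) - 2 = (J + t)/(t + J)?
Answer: 412/3 ≈ 137.33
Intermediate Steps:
S(J, t) = ⅓ (S(J, t) = 2/9 + ((J + t)/(t + J))/9 = 2/9 + ((J + t)/(J + t))/9 = 2/9 + (⅑)*1 = 2/9 + ⅑ = ⅓)
-((-67 - 1*23) - 142*S((2 - 4) + 1, -7)) = -((-67 - 1*23) - 142*⅓) = -((-67 - 23) - 142/3) = -(-90 - 142/3) = -1*(-412/3) = 412/3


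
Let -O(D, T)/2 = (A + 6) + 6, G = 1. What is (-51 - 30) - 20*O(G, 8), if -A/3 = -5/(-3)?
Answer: 199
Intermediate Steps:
A = -5 (A = -(-15)/(-3) = -(-15)*(-1)/3 = -3*5/3 = -5)
O(D, T) = -14 (O(D, T) = -2*((-5 + 6) + 6) = -2*(1 + 6) = -2*7 = -14)
(-51 - 30) - 20*O(G, 8) = (-51 - 30) - 20*(-14) = -81 + 280 = 199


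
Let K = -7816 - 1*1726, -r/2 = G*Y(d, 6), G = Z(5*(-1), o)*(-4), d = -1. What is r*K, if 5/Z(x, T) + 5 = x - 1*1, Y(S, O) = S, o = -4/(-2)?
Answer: -381680/11 ≈ -34698.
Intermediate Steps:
o = 2 (o = -4*(-½) = 2)
Z(x, T) = 5/(-6 + x) (Z(x, T) = 5/(-5 + (x - 1*1)) = 5/(-5 + (x - 1)) = 5/(-5 + (-1 + x)) = 5/(-6 + x))
G = 20/11 (G = (5/(-6 + 5*(-1)))*(-4) = (5/(-6 - 5))*(-4) = (5/(-11))*(-4) = (5*(-1/11))*(-4) = -5/11*(-4) = 20/11 ≈ 1.8182)
r = 40/11 (r = -40*(-1)/11 = -2*(-20/11) = 40/11 ≈ 3.6364)
K = -9542 (K = -7816 - 1726 = -9542)
r*K = (40/11)*(-9542) = -381680/11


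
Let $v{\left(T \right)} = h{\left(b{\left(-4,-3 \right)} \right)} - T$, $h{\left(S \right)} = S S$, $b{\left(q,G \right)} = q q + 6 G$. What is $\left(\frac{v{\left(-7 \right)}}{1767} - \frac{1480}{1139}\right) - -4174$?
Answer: $\frac{8398044031}{2012613} \approx 4172.7$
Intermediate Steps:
$b{\left(q,G \right)} = q^{2} + 6 G$
$h{\left(S \right)} = S^{2}$
$v{\left(T \right)} = 4 - T$ ($v{\left(T \right)} = \left(\left(-4\right)^{2} + 6 \left(-3\right)\right)^{2} - T = \left(16 - 18\right)^{2} - T = \left(-2\right)^{2} - T = 4 - T$)
$\left(\frac{v{\left(-7 \right)}}{1767} - \frac{1480}{1139}\right) - -4174 = \left(\frac{4 - -7}{1767} - \frac{1480}{1139}\right) - -4174 = \left(\left(4 + 7\right) \frac{1}{1767} - \frac{1480}{1139}\right) + 4174 = \left(11 \cdot \frac{1}{1767} - \frac{1480}{1139}\right) + 4174 = \left(\frac{11}{1767} - \frac{1480}{1139}\right) + 4174 = - \frac{2602631}{2012613} + 4174 = \frac{8398044031}{2012613}$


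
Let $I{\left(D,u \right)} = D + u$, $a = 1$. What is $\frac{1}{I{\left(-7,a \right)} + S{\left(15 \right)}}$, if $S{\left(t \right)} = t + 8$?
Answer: $\frac{1}{17} \approx 0.058824$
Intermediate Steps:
$S{\left(t \right)} = 8 + t$
$\frac{1}{I{\left(-7,a \right)} + S{\left(15 \right)}} = \frac{1}{\left(-7 + 1\right) + \left(8 + 15\right)} = \frac{1}{-6 + 23} = \frac{1}{17}$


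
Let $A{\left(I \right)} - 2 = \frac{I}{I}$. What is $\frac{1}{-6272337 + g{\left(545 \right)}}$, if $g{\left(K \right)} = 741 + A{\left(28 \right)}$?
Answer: $- \frac{1}{6271593} \approx -1.5945 \cdot 10^{-7}$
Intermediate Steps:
$A{\left(I \right)} = 3$ ($A{\left(I \right)} = 2 + \frac{I}{I} = 2 + 1 = 3$)
$g{\left(K \right)} = 744$ ($g{\left(K \right)} = 741 + 3 = 744$)
$\frac{1}{-6272337 + g{\left(545 \right)}} = \frac{1}{-6272337 + 744} = \frac{1}{-6271593} = - \frac{1}{6271593}$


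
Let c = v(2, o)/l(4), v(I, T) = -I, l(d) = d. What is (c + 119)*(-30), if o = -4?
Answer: -3555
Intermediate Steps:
c = -½ (c = -1*2/4 = -2*¼ = -½ ≈ -0.50000)
(c + 119)*(-30) = (-½ + 119)*(-30) = (237/2)*(-30) = -3555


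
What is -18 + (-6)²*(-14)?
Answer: -522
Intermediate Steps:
-18 + (-6)²*(-14) = -18 + 36*(-14) = -18 - 504 = -522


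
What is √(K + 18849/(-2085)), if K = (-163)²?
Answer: 2*√3207281135/695 ≈ 162.97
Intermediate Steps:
K = 26569
√(K + 18849/(-2085)) = √(26569 + 18849/(-2085)) = √(26569 + 18849*(-1/2085)) = √(26569 - 6283/695) = √(18459172/695) = 2*√3207281135/695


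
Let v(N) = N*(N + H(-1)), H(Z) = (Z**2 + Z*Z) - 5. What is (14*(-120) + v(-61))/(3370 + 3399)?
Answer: 2224/6769 ≈ 0.32856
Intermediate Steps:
H(Z) = -5 + 2*Z**2 (H(Z) = (Z**2 + Z**2) - 5 = 2*Z**2 - 5 = -5 + 2*Z**2)
v(N) = N*(-3 + N) (v(N) = N*(N + (-5 + 2*(-1)**2)) = N*(N + (-5 + 2*1)) = N*(N + (-5 + 2)) = N*(N - 3) = N*(-3 + N))
(14*(-120) + v(-61))/(3370 + 3399) = (14*(-120) - 61*(-3 - 61))/(3370 + 3399) = (-1680 - 61*(-64))/6769 = (-1680 + 3904)*(1/6769) = 2224*(1/6769) = 2224/6769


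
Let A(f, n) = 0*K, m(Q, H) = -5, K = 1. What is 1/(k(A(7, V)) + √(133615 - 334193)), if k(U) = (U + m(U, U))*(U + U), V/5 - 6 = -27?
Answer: -I*√200578/200578 ≈ -0.0022328*I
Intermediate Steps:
V = -105 (V = 30 + 5*(-27) = 30 - 135 = -105)
A(f, n) = 0 (A(f, n) = 0*1 = 0)
k(U) = 2*U*(-5 + U) (k(U) = (U - 5)*(U + U) = (-5 + U)*(2*U) = 2*U*(-5 + U))
1/(k(A(7, V)) + √(133615 - 334193)) = 1/(2*0*(-5 + 0) + √(133615 - 334193)) = 1/(2*0*(-5) + √(-200578)) = 1/(0 + I*√200578) = 1/(I*√200578) = -I*√200578/200578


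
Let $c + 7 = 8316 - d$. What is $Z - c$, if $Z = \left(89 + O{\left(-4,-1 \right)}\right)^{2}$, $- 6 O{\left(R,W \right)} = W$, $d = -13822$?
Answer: $- \frac{510491}{36} \approx -14180.0$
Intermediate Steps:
$O{\left(R,W \right)} = - \frac{W}{6}$
$c = 22131$ ($c = -7 + \left(8316 - -13822\right) = -7 + \left(8316 + 13822\right) = -7 + 22138 = 22131$)
$Z = \frac{286225}{36}$ ($Z = \left(89 - - \frac{1}{6}\right)^{2} = \left(89 + \frac{1}{6}\right)^{2} = \left(\frac{535}{6}\right)^{2} = \frac{286225}{36} \approx 7950.7$)
$Z - c = \frac{286225}{36} - 22131 = - \frac{510491}{36}$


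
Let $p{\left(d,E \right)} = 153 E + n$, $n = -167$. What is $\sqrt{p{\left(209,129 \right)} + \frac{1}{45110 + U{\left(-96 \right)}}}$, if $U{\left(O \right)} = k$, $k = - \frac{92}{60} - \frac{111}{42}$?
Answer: $\frac{4 \sqrt{109742454971387710}}{9472223} \approx 139.89$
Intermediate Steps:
$p{\left(d,E \right)} = -167 + 153 E$ ($p{\left(d,E \right)} = 153 E - 167 = -167 + 153 E$)
$k = - \frac{877}{210}$ ($k = \left(-92\right) \frac{1}{60} - \frac{37}{14} = - \frac{23}{15} - \frac{37}{14} = - \frac{877}{210} \approx -4.1762$)
$U{\left(O \right)} = - \frac{877}{210}$
$\sqrt{p{\left(209,129 \right)} + \frac{1}{45110 + U{\left(-96 \right)}}} = \sqrt{\left(-167 + 153 \cdot 129\right) + \frac{1}{45110 - \frac{877}{210}}} = \sqrt{\left(-167 + 19737\right) + \frac{1}{\frac{9472223}{210}}} = \sqrt{19570 + \frac{210}{9472223}} = \sqrt{\frac{185371404320}{9472223}} = \frac{4 \sqrt{109742454971387710}}{9472223}$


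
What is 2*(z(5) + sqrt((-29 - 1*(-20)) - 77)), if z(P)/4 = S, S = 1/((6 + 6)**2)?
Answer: 1/18 + 2*I*sqrt(86) ≈ 0.055556 + 18.547*I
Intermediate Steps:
S = 1/144 (S = 1/(12**2) = 1/144 ≈ 0.0069444)
z(P) = 1/36 (z(P) = 4*(1/144) = 1/36)
2*(z(5) + sqrt((-29 - 1*(-20)) - 77)) = 2*(1/36 + sqrt((-29 - 1*(-20)) - 77)) = 2*(1/36 + sqrt((-29 + 20) - 77)) = 2*(1/36 + sqrt(-9 - 77)) = 2*(1/36 + sqrt(-86)) = 2*(1/36 + I*sqrt(86)) = 1/18 + 2*I*sqrt(86)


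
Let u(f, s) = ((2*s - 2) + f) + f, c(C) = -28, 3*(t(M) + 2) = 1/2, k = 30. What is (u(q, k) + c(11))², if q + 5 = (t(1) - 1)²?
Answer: 421201/324 ≈ 1300.0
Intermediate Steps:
t(M) = -11/6 (t(M) = -2 + (⅓)/2 = -2 + (⅓)*(½) = -2 + ⅙ = -11/6)
q = 109/36 (q = -5 + (-11/6 - 1)² = -5 + (-17/6)² = -5 + 289/36 = 109/36 ≈ 3.0278)
u(f, s) = -2 + 2*f + 2*s (u(f, s) = ((-2 + 2*s) + f) + f = (-2 + f + 2*s) + f = -2 + 2*f + 2*s)
(u(q, k) + c(11))² = ((-2 + 2*(109/36) + 2*30) - 28)² = ((-2 + 109/18 + 60) - 28)² = (1153/18 - 28)² = (649/18)² = 421201/324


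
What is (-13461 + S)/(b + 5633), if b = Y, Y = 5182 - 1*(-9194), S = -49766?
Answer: -63227/20009 ≈ -3.1599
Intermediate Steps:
Y = 14376 (Y = 5182 + 9194 = 14376)
b = 14376
(-13461 + S)/(b + 5633) = (-13461 - 49766)/(14376 + 5633) = -63227/20009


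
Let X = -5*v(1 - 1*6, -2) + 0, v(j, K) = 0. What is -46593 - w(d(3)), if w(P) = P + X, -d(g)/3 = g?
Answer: -46584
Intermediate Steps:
d(g) = -3*g
X = 0 (X = -5*0 + 0 = 0 + 0 = 0)
w(P) = P (w(P) = P + 0 = P)
-46593 - w(d(3)) = -46593 - (-3)*3 = -46593 - 1*(-9) = -46593 + 9 = -46584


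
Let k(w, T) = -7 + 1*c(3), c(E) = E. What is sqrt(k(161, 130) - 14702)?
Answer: 3*I*sqrt(1634) ≈ 121.27*I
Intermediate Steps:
k(w, T) = -4 (k(w, T) = -7 + 1*3 = -7 + 3 = -4)
sqrt(k(161, 130) - 14702) = sqrt(-4 - 14702) = sqrt(-14706) = 3*I*sqrt(1634)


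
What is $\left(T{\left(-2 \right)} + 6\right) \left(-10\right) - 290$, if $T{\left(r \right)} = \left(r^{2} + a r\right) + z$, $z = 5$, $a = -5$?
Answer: $-540$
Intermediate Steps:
$T{\left(r \right)} = 5 + r^{2} - 5 r$ ($T{\left(r \right)} = \left(r^{2} - 5 r\right) + 5 = 5 + r^{2} - 5 r$)
$\left(T{\left(-2 \right)} + 6\right) \left(-10\right) - 290 = \left(\left(5 + \left(-2\right)^{2} - -10\right) + 6\right) \left(-10\right) - 290 = \left(\left(5 + 4 + 10\right) + 6\right) \left(-10\right) - 290 = \left(19 + 6\right) \left(-10\right) - 290 = 25 \left(-10\right) - 290 = -250 - 290 = -540$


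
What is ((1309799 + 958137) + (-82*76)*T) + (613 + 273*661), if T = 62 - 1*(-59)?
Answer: 1694930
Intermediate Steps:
T = 121 (T = 62 + 59 = 121)
((1309799 + 958137) + (-82*76)*T) + (613 + 273*661) = ((1309799 + 958137) - 82*76*121) + (613 + 273*661) = (2267936 - 6232*121) + (613 + 180453) = (2267936 - 754072) + 181066 = 1513864 + 181066 = 1694930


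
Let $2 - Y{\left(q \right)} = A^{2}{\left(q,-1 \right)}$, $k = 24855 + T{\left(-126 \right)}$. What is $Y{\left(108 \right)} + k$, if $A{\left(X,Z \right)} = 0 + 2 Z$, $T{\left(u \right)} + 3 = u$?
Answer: $24724$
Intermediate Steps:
$T{\left(u \right)} = -3 + u$
$A{\left(X,Z \right)} = 2 Z$
$k = 24726$ ($k = 24855 - 129 = 24726$)
$Y{\left(q \right)} = -2$ ($Y{\left(q \right)} = 2 - \left(2 \left(-1\right)\right)^{2} = 2 - \left(-2\right)^{2} = 2 - 4 = -2$)
$Y{\left(108 \right)} + k = -2 + 24726 = 24724$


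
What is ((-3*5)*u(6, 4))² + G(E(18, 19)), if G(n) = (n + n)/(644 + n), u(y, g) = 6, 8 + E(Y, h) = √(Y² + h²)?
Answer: 142211198/17557 + 56*√685/17557 ≈ 8100.1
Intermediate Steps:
E(Y, h) = -8 + √(Y² + h²)
G(n) = 2*n/(644 + n) (G(n) = (2*n)/(644 + n) = 2*n/(644 + n))
((-3*5)*u(6, 4))² + G(E(18, 19)) = (-3*5*6)² + 2*(-8 + √(18² + 19²))/(644 + (-8 + √(18² + 19²))) = (-15*6)² + 2*(-8 + √(324 + 361))/(644 + (-8 + √(324 + 361))) = (-90)² + 2*(-8 + √685)/(644 + (-8 + √685)) = 8100 + 2*(-8 + √685)/(636 + √685)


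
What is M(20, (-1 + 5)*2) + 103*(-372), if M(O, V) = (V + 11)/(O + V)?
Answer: -1072829/28 ≈ -38315.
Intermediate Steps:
M(O, V) = (11 + V)/(O + V)
M(20, (-1 + 5)*2) + 103*(-372) = (11 + (-1 + 5)*2)/(20 + (-1 + 5)*2) + 103*(-372) = (11 + 4*2)/(20 + 4*2) - 38316 = (11 + 8)/(20 + 8) - 38316 = 19/28 - 38316 = -1072829/28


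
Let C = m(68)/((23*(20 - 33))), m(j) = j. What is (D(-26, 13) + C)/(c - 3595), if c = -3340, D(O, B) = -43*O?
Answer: -334214/2073565 ≈ -0.16118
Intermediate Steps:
C = -68/299 (C = 68/((23*(20 - 33))) = 68/((23*(-13))) = 68/(-299) = 68*(-1/299) = -68/299 ≈ -0.22742)
(D(-26, 13) + C)/(c - 3595) = (-43*(-26) - 68/299)/(-3340 - 3595) = (1118 - 68/299)/(-6935) = (334214/299)*(-1/6935) = -334214/2073565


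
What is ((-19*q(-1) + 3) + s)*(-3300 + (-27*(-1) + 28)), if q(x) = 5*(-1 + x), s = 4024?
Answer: -13684165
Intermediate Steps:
q(x) = -5 + 5*x
((-19*q(-1) + 3) + s)*(-3300 + (-27*(-1) + 28)) = ((-19*(-5 + 5*(-1)) + 3) + 4024)*(-3300 + (-27*(-1) + 28)) = ((-19*(-5 - 5) + 3) + 4024)*(-3300 + (27 + 28)) = ((-19*(-10) + 3) + 4024)*(-3300 + 55) = ((190 + 3) + 4024)*(-3245) = (193 + 4024)*(-3245) = 4217*(-3245) = -13684165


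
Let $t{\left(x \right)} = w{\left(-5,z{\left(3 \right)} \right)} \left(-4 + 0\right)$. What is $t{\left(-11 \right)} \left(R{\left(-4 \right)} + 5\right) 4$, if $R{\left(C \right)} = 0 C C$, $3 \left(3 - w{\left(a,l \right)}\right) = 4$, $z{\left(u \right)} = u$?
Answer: $- \frac{400}{3} \approx -133.33$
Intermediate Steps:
$w{\left(a,l \right)} = \frac{5}{3}$ ($w{\left(a,l \right)} = 3 - \frac{4}{3} = \frac{5}{3}$)
$R{\left(C \right)} = 0$ ($R{\left(C \right)} = 0 C = 0$)
$t{\left(x \right)} = - \frac{20}{3}$ ($t{\left(x \right)} = \frac{5 \left(-4 + 0\right)}{3} = \frac{5}{3} \left(-4\right) = - \frac{20}{3}$)
$t{\left(-11 \right)} \left(R{\left(-4 \right)} + 5\right) 4 = - \frac{20 \left(0 + 5\right) 4}{3} = - \frac{20 \cdot 5 \cdot 4}{3} = \left(- \frac{20}{3}\right) 20 = - \frac{400}{3}$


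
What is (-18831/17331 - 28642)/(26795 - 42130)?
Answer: 165471111/88590295 ≈ 1.8678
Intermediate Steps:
(-18831/17331 - 28642)/(26795 - 42130) = (-18831*1/17331 - 28642)/(-15335) = (-6277/5777 - 28642)*(-1/15335) = -165471111/5777*(-1/15335) = 165471111/88590295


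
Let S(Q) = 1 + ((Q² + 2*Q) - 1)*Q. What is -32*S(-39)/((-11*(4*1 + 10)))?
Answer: -899792/77 ≈ -11686.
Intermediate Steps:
S(Q) = 1 + Q*(-1 + Q² + 2*Q) (S(Q) = 1 + (-1 + Q² + 2*Q)*Q = 1 + Q*(-1 + Q² + 2*Q))
-32*S(-39)/((-11*(4*1 + 10))) = -32*(1 + (-39)³ - 1*(-39) + 2*(-39)²)/((-11*(4*1 + 10))) = -32*(1 - 59319 + 39 + 2*1521)/((-11*(4 + 10))) = -32*(1 - 59319 + 39 + 3042)/((-11*14)) = -(-1799584)/(-154) = -(-1799584)*(-1)/154 = -32*56237/154 = -899792/77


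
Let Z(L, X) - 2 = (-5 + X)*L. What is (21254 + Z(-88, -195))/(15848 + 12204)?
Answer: 9714/7013 ≈ 1.3851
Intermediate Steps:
Z(L, X) = 2 + L*(-5 + X) (Z(L, X) = 2 + (-5 + X)*L = 2 + L*(-5 + X))
(21254 + Z(-88, -195))/(15848 + 12204) = (21254 + (2 - 5*(-88) - 88*(-195)))/(15848 + 12204) = (21254 + (2 + 440 + 17160))/28052 = (21254 + 17602)*(1/28052) = 38856*(1/28052) = 9714/7013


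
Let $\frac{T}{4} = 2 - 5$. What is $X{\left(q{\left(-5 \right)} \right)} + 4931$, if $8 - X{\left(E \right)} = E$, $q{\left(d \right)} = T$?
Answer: $4951$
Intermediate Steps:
$T = -12$ ($T = 4 \left(2 - 5\right) = 4 \left(-3\right) = -12$)
$q{\left(d \right)} = -12$
$X{\left(E \right)} = 8 - E$
$X{\left(q{\left(-5 \right)} \right)} + 4931 = \left(8 - -12\right) + 4931 = \left(8 + 12\right) + 4931 = 20 + 4931 = 4951$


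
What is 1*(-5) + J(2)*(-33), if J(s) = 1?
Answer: -38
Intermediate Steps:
1*(-5) + J(2)*(-33) = 1*(-5) + 1*(-33) = -5 - 33 = -38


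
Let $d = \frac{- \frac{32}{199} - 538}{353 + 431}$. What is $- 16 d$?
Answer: $\frac{107094}{9751} \approx 10.983$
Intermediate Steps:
$d = - \frac{53547}{78008}$ ($d = \frac{\left(-32\right) \frac{1}{199} - 538}{784} = \left(- \frac{32}{199} - 538\right) \frac{1}{784} = \left(- \frac{107094}{199}\right) \frac{1}{784} = - \frac{53547}{78008} \approx -0.68643$)
$- 16 d = \left(-16\right) \left(- \frac{53547}{78008}\right) = \frac{107094}{9751}$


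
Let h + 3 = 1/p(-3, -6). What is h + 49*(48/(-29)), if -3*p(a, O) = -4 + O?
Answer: -24303/290 ≈ -83.803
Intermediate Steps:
p(a, O) = 4/3 - O/3 (p(a, O) = -(-4 + O)/3 = 4/3 - O/3)
h = -27/10 (h = -3 + 1/(4/3 - ⅓*(-6)) = -3 + 1/(4/3 + 2) = -3 + 1/(10/3) = -3 + 3/10 = -27/10 ≈ -2.7000)
h + 49*(48/(-29)) = -27/10 + 49*(48/(-29)) = -27/10 + 49*(48*(-1/29)) = -27/10 + 49*(-48/29) = -27/10 - 2352/29 = -24303/290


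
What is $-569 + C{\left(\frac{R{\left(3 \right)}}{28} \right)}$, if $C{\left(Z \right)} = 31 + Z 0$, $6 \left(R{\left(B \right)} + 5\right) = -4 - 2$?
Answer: $-538$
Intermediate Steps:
$R{\left(B \right)} = -6$ ($R{\left(B \right)} = -5 + \frac{-4 - 2}{6} = -5 + \frac{1}{6} \left(-6\right) = -5 - 1 = -6$)
$C{\left(Z \right)} = 31$ ($C{\left(Z \right)} = 31 + 0 = 31$)
$-569 + C{\left(\frac{R{\left(3 \right)}}{28} \right)} = -569 + 31 = -538$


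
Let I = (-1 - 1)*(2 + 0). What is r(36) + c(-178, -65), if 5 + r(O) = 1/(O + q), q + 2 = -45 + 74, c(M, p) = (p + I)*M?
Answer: 773452/63 ≈ 12277.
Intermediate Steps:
I = -4 (I = -2*2 = -4)
c(M, p) = M*(-4 + p) (c(M, p) = (p - 4)*M = (-4 + p)*M = M*(-4 + p))
q = 27 (q = -2 + (-45 + 74) = -2 + 29 = 27)
r(O) = -5 + 1/(27 + O) (r(O) = -5 + 1/(O + 27) = -5 + 1/(27 + O))
r(36) + c(-178, -65) = (-134 - 5*36)/(27 + 36) - 178*(-4 - 65) = (-134 - 180)/63 - 178*(-69) = (1/63)*(-314) + 12282 = -314/63 + 12282 = 773452/63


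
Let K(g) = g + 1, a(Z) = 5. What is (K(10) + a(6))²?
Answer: 256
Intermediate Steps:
K(g) = 1 + g
(K(10) + a(6))² = ((1 + 10) + 5)² = (11 + 5)² = 16² = 256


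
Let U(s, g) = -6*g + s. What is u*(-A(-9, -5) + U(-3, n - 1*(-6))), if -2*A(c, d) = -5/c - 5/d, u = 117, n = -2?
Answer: -3068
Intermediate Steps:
U(s, g) = s - 6*g
A(c, d) = 5/(2*c) + 5/(2*d) (A(c, d) = -(-5/c - 5/d)/2 = 5/(2*c) + 5/(2*d))
u*(-A(-9, -5) + U(-3, n - 1*(-6))) = 117*(-((5/2)/(-9) + (5/2)/(-5)) + (-3 - 6*(-2 - 1*(-6)))) = 117*(-((5/2)*(-⅑) + (5/2)*(-⅕)) + (-3 - 6*(-2 + 6))) = 117*(-(-5/18 - ½) + (-3 - 6*4)) = 117*(-1*(-7/9) + (-3 - 24)) = 117*(7/9 - 27) = 117*(-236/9) = -3068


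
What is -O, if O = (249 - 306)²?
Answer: -3249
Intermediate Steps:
O = 3249 (O = (-57)² = 3249)
-O = -1*3249 = -3249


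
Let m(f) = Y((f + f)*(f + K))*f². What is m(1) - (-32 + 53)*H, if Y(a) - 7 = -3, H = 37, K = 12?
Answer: -773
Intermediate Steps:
Y(a) = 4 (Y(a) = 7 - 3 = 4)
m(f) = 4*f²
m(1) - (-32 + 53)*H = 4*1² - (-32 + 53)*37 = 4*1 - 21*37 = 4 - 1*777 = 4 - 777 = -773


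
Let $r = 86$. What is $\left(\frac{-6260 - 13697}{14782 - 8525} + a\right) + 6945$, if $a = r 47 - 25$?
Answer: $\frac{68569277}{6257} \approx 10959.0$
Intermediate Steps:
$a = 4017$ ($a = 86 \cdot 47 - 25 = 4042 - 25 = 4017$)
$\left(\frac{-6260 - 13697}{14782 - 8525} + a\right) + 6945 = \left(\frac{-6260 - 13697}{14782 - 8525} + 4017\right) + 6945 = \left(- \frac{19957}{6257} + 4017\right) + 6945 = \frac{25114412}{6257} + 6945 = \frac{68569277}{6257}$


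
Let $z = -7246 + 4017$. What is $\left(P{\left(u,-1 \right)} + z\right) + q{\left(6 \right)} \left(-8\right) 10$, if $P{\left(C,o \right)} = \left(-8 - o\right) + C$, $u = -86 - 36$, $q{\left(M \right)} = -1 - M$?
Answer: $-2798$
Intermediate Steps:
$u = -122$
$z = -3229$
$P{\left(C,o \right)} = -8 + C - o$
$\left(P{\left(u,-1 \right)} + z\right) + q{\left(6 \right)} \left(-8\right) 10 = \left(\left(-8 - 122 - -1\right) - 3229\right) + \left(-1 - 6\right) \left(-8\right) 10 = \left(\left(-8 - 122 + 1\right) - 3229\right) + \left(-1 - 6\right) \left(-8\right) 10 = \left(-129 - 3229\right) + \left(-7\right) \left(-8\right) 10 = -3358 + 56 \cdot 10 = -3358 + 560 = -2798$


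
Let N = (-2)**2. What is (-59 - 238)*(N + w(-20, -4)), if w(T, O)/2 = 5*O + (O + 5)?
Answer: 10098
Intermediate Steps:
w(T, O) = 10 + 12*O (w(T, O) = 2*(5*O + (O + 5)) = 2*(5*O + (5 + O)) = 2*(5 + 6*O) = 10 + 12*O)
N = 4
(-59 - 238)*(N + w(-20, -4)) = (-59 - 238)*(4 + (10 + 12*(-4))) = -297*(4 + (10 - 48)) = -297*(4 - 38) = -297*(-34) = 10098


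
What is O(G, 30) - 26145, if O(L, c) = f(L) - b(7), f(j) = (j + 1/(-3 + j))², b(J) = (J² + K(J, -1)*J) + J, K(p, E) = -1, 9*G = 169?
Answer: -42202442855/1633284 ≈ -25839.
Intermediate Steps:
G = 169/9 (G = (⅑)*169 = 169/9 ≈ 18.778)
b(J) = J² (b(J) = (J² - J) + J = J²)
O(L, c) = -49 + (1 + L² - 3*L)²/(-3 + L)² (O(L, c) = (1 + L² - 3*L)²/(-3 + L)² - 1*7² = (1 + L² - 3*L)²/(-3 + L)² - 1*49 = (1 + L² - 3*L)²/(-3 + L)² - 49 = -49 + (1 + L² - 3*L)²/(-3 + L)²)
O(G, 30) - 26145 = (-49 + (1 + (169/9)² - 3*169/9)²/(-3 + 169/9)²) - 26145 = (-49 + (1 + 28561/81 - 169/3)²/(142/9)²) - 26145 = (-49 + 81*(24079/81)²/20164) - 26145 = (-49 + (81/20164)*(579798241/6561)) - 26145 = (-49 + 579798241/1633284) - 26145 = 499767325/1633284 - 26145 = -42202442855/1633284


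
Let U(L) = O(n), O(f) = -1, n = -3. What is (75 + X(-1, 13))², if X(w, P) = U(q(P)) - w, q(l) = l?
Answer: 5625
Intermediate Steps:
U(L) = -1
X(w, P) = -1 - w
(75 + X(-1, 13))² = (75 + (-1 - 1*(-1)))² = (75 + (-1 + 1))² = (75 + 0)² = 75² = 5625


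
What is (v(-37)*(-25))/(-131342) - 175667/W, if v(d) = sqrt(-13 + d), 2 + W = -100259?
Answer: 175667/100261 + 125*I*sqrt(2)/131342 ≈ 1.7521 + 0.0013459*I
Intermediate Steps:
W = -100261 (W = -2 - 100259 = -100261)
(v(-37)*(-25))/(-131342) - 175667/W = (sqrt(-13 - 37)*(-25))/(-131342) - 175667/(-100261) = (sqrt(-50)*(-25))*(-1/131342) - 175667*(-1/100261) = ((5*I*sqrt(2))*(-25))*(-1/131342) + 175667/100261 = -125*I*sqrt(2)*(-1/131342) + 175667/100261 = 125*I*sqrt(2)/131342 + 175667/100261 = 175667/100261 + 125*I*sqrt(2)/131342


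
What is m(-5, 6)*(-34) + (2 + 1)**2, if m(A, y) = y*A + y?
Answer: 825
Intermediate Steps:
m(A, y) = y + A*y (m(A, y) = A*y + y = y + A*y)
m(-5, 6)*(-34) + (2 + 1)**2 = (6*(1 - 5))*(-34) + (2 + 1)**2 = (6*(-4))*(-34) + 3**2 = -24*(-34) + 9 = 816 + 9 = 825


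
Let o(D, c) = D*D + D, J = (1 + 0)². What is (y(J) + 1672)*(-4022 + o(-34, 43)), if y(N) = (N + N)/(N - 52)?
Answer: -247283000/51 ≈ -4.8487e+6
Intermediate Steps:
J = 1 (J = 1² = 1)
o(D, c) = D + D² (o(D, c) = D² + D = D + D²)
y(N) = 2*N/(-52 + N) (y(N) = (2*N)/(-52 + N) = 2*N/(-52 + N))
(y(J) + 1672)*(-4022 + o(-34, 43)) = (2*1/(-52 + 1) + 1672)*(-4022 - 34*(1 - 34)) = (2*1/(-51) + 1672)*(-4022 - 34*(-33)) = (2*1*(-1/51) + 1672)*(-4022 + 1122) = (-2/51 + 1672)*(-2900) = (85270/51)*(-2900) = -247283000/51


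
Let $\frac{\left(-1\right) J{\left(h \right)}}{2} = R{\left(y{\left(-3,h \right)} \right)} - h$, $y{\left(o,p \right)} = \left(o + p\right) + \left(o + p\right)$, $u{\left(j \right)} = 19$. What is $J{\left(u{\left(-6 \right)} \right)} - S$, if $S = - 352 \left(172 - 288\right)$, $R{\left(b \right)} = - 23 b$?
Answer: $-39322$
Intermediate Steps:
$y{\left(o,p \right)} = 2 o + 2 p$
$J{\left(h \right)} = -276 + 94 h$ ($J{\left(h \right)} = - 2 \left(- 23 \left(2 \left(-3\right) + 2 h\right) - h\right) = - 2 \left(- 23 \left(-6 + 2 h\right) - h\right) = - 2 \left(\left(138 - 46 h\right) - h\right) = - 2 \left(138 - 47 h\right) = -276 + 94 h$)
$S = 40832$ ($S = \left(-352\right) \left(-116\right) = 40832$)
$J{\left(u{\left(-6 \right)} \right)} - S = \left(-276 + 94 \cdot 19\right) - 40832 = \left(-276 + 1786\right) - 40832 = 1510 - 40832 = -39322$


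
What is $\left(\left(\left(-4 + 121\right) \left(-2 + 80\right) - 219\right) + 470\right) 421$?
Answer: $3947717$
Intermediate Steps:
$\left(\left(\left(-4 + 121\right) \left(-2 + 80\right) - 219\right) + 470\right) 421 = \left(\left(117 \cdot 78 - 219\right) + 470\right) 421 = \left(\left(9126 - 219\right) + 470\right) 421 = \left(8907 + 470\right) 421 = 9377 \cdot 421 = 3947717$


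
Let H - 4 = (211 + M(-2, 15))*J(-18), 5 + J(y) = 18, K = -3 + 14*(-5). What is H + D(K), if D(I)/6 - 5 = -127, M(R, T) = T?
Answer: 2210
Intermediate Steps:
K = -73 (K = -3 - 70 = -73)
J(y) = 13 (J(y) = -5 + 18 = 13)
D(I) = -732 (D(I) = 30 + 6*(-127) = 30 - 762 = -732)
H = 2942 (H = 4 + (211 + 15)*13 = 4 + 226*13 = 4 + 2938 = 2942)
H + D(K) = 2942 - 732 = 2210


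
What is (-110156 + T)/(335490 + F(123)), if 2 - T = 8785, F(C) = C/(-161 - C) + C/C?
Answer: -33778676/95279321 ≈ -0.35452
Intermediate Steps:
F(C) = 1 + C/(-161 - C) (F(C) = C/(-161 - C) + 1 = 1 + C/(-161 - C))
T = -8783 (T = 2 - 1*8785 = 2 - 8785 = -8783)
(-110156 + T)/(335490 + F(123)) = (-110156 - 8783)/(335490 + 161/(161 + 123)) = -118939/(335490 + 161/284) = -118939/95279321/284 = -118939*284/95279321 = -33778676/95279321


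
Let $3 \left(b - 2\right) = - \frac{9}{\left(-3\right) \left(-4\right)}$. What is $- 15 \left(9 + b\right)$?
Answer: $- \frac{645}{4} \approx -161.25$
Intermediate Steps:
$b = \frac{7}{4}$ ($b = 2 + \frac{\left(-9\right) \frac{1}{\left(-3\right) \left(-4\right)}}{3} = 2 + \frac{\left(-9\right) \frac{1}{12}}{3} = 2 + \frac{1}{3} \left(- \frac{3}{4}\right) = 2 - \frac{1}{4} = \frac{7}{4} \approx 1.75$)
$- 15 \left(9 + b\right) = - 15 \left(9 + \frac{7}{4}\right) = \left(-15\right) \frac{43}{4} = - \frac{645}{4}$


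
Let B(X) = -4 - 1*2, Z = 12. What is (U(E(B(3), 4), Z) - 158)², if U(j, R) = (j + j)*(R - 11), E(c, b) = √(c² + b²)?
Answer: 25172 - 1264*√13 ≈ 20615.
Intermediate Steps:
B(X) = -6 (B(X) = -4 - 2 = -6)
E(c, b) = √(b² + c²)
U(j, R) = 2*j*(-11 + R) (U(j, R) = (2*j)*(-11 + R) = 2*j*(-11 + R))
(U(E(B(3), 4), Z) - 158)² = (2*√(4² + (-6)²)*(-11 + 12) - 158)² = (2*√(16 + 36)*1 - 158)² = (2*√52*1 - 158)² = (2*(2*√13)*1 - 158)² = (4*√13 - 158)² = (-158 + 4*√13)²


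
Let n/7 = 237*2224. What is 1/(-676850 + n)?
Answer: 1/3012766 ≈ 3.3192e-7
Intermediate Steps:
n = 3689616 (n = 7*(237*2224) = 7*527088 = 3689616)
1/(-676850 + n) = 1/(-676850 + 3689616) = 1/3012766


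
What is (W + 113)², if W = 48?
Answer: 25921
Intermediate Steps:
(W + 113)² = (48 + 113)² = 161² = 25921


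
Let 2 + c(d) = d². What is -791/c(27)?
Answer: -791/727 ≈ -1.0880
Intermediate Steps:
c(d) = -2 + d²
-791/c(27) = -791/(-2 + 27²) = -791/(-2 + 729) = -791/727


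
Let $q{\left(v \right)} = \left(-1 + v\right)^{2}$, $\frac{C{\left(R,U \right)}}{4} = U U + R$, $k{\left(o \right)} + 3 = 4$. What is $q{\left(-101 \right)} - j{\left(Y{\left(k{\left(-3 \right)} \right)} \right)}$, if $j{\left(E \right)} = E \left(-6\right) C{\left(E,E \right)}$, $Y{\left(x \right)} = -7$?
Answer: $3348$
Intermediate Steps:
$k{\left(o \right)} = 1$ ($k{\left(o \right)} = -3 + 4 = 1$)
$C{\left(R,U \right)} = 4 R + 4 U^{2}$ ($C{\left(R,U \right)} = 4 \left(U U + R\right) = 4 \left(U^{2} + R\right) = 4 \left(R + U^{2}\right) = 4 R + 4 U^{2}$)
$j{\left(E \right)} = - 6 E \left(4 E + 4 E^{2}\right)$ ($j{\left(E \right)} = E \left(-6\right) \left(4 E + 4 E^{2}\right) = - 6 E \left(4 E + 4 E^{2}\right)$)
$q{\left(-101 \right)} - j{\left(Y{\left(k{\left(-3 \right)} \right)} \right)} = \left(-1 - 101\right)^{2} - - 24 \left(-7\right)^{2} \left(1 - 7\right) = \left(-102\right)^{2} - \left(-24\right) 49 \left(-6\right) = 10404 - 7056 = 3348$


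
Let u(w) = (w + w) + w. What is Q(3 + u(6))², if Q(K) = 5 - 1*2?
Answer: 9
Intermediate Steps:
u(w) = 3*w (u(w) = 2*w + w = 3*w)
Q(K) = 3 (Q(K) = 5 - 2 = 3)
Q(3 + u(6))² = 3² = 9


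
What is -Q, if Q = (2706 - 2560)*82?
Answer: -11972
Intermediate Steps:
Q = 11972 (Q = 146*82 = 11972)
-Q = -1*11972 = -11972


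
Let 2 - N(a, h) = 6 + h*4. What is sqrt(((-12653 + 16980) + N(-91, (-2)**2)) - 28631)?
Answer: 2*I*sqrt(6081) ≈ 155.96*I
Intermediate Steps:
N(a, h) = -4 - 4*h (N(a, h) = 2 - (6 + h*4) = 2 - (6 + 4*h) = 2 + (-6 - 4*h) = -4 - 4*h)
sqrt(((-12653 + 16980) + N(-91, (-2)**2)) - 28631) = sqrt(((-12653 + 16980) + (-4 - 4*(-2)**2)) - 28631) = sqrt((4327 + (-4 - 4*4)) - 28631) = sqrt((4327 + (-4 - 16)) - 28631) = sqrt((4327 - 20) - 28631) = sqrt(4307 - 28631) = sqrt(-24324) = 2*I*sqrt(6081)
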